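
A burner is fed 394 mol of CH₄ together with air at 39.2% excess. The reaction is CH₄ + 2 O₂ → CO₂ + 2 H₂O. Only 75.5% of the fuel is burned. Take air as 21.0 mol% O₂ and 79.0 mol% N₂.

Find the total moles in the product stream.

5620 mol

Stoichiometric O₂ = 2 × 394 = 788 mol; O₂ fed = 788 × 1.392 = 1097 mol.
N₂ fed = 1097 × 79/21 = 4126 mol.
Fuel reacted = 0.755 × 394 → ξ = 297.5 mol.
Outlet (n = n₀ + ν ξ):
  CH₄: 394 − 1(297.5) = 96.53
  O₂: 1097 − 2(297.5) = 502
  N₂: 4126 (inert)
  CO₂: 0 + 1(297.5) = 297.5
  H₂O: 0 + 2(297.5) = 594.9
Total out = 96.53 + 502 + 4126 + 297.5 + 594.9 = 5617 mol.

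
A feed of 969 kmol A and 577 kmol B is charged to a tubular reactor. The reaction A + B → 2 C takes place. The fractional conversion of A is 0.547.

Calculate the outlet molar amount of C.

1060 kmol

A reacted = 0.547 × 969 = 530 kmol; ν_A = −1, so ξ = 530/1 = 530 kmol.
Outlet amounts (n = n₀ + ν ξ):
  A: 969 − 1(530) = 439
  B: 577 − 1(530) = 46.96
  C: 0 + 2(530) = 1060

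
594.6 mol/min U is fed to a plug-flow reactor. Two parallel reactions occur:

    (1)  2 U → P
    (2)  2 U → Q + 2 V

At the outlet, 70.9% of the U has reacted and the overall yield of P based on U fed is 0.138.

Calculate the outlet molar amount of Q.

Yield of P: 1ξ₁ / 594.6 = 0.138 → ξ₁ = 82.05 mol/min.
Conversion of U: 2ξ₁ + 2ξ₂ = 0.709 × 594.6 = 421.6 → ξ₂ = 128.7 mol/min.
Outlet amounts (n = n₀ + Σ ν·ξ):
  U: 594.6 − 2(82.05) − 2(128.7) = 173
  P: 0 + 1(82.05) = 82.05
  Q: 0 + 1(128.7) = 128.7
  V: 0 + 2(128.7) = 257.5

129 mol/min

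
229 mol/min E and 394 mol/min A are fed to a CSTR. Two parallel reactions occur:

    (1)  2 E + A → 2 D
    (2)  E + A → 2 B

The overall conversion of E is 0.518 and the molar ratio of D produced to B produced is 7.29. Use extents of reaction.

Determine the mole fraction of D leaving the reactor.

0.196

Conversion of E: E consumed = 0.518 × 229 = 118.6 mol/min = 2ξ₁ + 1ξ₂.
Selectivity: 2ξ₁ / (2ξ₂) = 7.29 → ξ₁ = 7.29 ξ₂.
Substitute: (2·7.29 + 1) ξ₂ = 118.6 → ξ₂ = 7.614 mol/min, ξ₁ = 55.5 mol/min.
Outlet amounts (n = n₀ + Σ ν·ξ):
  E: 229 − 2(55.5) − 1(7.614) = 110.4
  A: 394 − 1(55.5) − 1(7.614) = 330.9
  D: 0 + 2(55.5) = 111
  B: 0 + 2(7.614) = 15.23
Total out = 567.5 mol/min; y_D = 111 / 567.5 = 0.1956.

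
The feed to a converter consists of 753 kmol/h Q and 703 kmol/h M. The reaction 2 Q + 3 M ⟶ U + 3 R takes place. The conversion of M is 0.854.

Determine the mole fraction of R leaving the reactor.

M reacted = 0.854 × 703 = 600.4 kmol/h; ν_M = −3, so ξ = 600.4/3 = 200.1 kmol/h.
Outlet amounts (n = n₀ + ν ξ):
  Q: 753 − 2(200.1) = 352.8
  M: 703 − 3(200.1) = 102.6
  U: 0 + 1(200.1) = 200.1
  R: 0 + 3(200.1) = 600.4
Total out = 1256 kmol/h; y_R = 600.4 / 1256 = 0.478.

0.478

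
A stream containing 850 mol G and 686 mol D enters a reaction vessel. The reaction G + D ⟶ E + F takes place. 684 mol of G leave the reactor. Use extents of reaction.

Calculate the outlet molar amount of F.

For G: n = n₀ − 1ξ → 684 = 850 − 1ξ, giving ξ = 166 mol.
Outlet amounts (n = n₀ + ν ξ):
  G: 850 − 1(166) = 684
  D: 686 − 1(166) = 520
  E: 0 + 1(166) = 166
  F: 0 + 1(166) = 166

166 mol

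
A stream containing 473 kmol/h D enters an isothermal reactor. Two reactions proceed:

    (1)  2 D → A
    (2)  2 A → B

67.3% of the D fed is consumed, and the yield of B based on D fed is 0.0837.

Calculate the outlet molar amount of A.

80 kmol/h

Conversion of D: D consumed = 2ξ₁ = 0.673 × 473 → ξ₁ = 159.2 kmol/h.
Yield of B: 1ξ₂ / 473 = 0.0837 → ξ₂ = 39.59 kmol/h.
Outlet amounts (n = n₀ + Σ ν·ξ):
  D: 473 − 2(159.2) = 154.7
  A: 0 + 1(159.2) − 2(39.59) = 79.98
  B: 0 + 1(39.59) = 39.59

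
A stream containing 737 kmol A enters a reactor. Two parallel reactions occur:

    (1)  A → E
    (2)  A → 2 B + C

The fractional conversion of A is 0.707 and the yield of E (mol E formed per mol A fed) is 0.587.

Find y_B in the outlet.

Yield of E: 1ξ₁ / 737 = 0.587 → ξ₁ = 432.6 kmol.
Conversion of A: 1ξ₁ + 1ξ₂ = 0.707 × 737 = 521.1 → ξ₂ = 88.44 kmol.
Outlet amounts (n = n₀ + Σ ν·ξ):
  A: 737 − 1(432.6) − 1(88.44) = 215.9
  E: 0 + 1(432.6) = 432.6
  B: 0 + 2(88.44) = 176.9
  C: 0 + 1(88.44) = 88.44
Total out = 913.9 kmol; y_B = 176.9 / 913.9 = 0.1935.

0.194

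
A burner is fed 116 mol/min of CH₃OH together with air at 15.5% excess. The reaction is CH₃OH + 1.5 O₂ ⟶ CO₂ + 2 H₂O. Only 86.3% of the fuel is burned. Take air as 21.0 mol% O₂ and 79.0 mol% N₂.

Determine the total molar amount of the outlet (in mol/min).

Stoichiometric O₂ = 1.5 × 116 = 174 mol/min; O₂ fed = 174 × 1.155 = 201 mol/min.
N₂ fed = 201 × 79/21 = 756 mol/min.
Fuel reacted = 0.863 × 116 → ξ = 100.1 mol/min.
Outlet (n = n₀ + ν ξ):
  CH₃OH: 116 − 1(100.1) = 15.89
  O₂: 201 − 1.5(100.1) = 50.81
  N₂: 756 (inert)
  CO₂: 0 + 1(100.1) = 100.1
  H₂O: 0 + 2(100.1) = 200.2
Total out = 15.89 + 50.81 + 756 + 100.1 + 200.2 = 1123 mol/min.

1120 mol/min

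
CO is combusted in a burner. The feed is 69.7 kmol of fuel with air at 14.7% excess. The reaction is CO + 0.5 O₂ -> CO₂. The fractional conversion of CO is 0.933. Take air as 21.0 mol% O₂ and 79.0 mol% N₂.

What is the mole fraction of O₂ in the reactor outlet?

0.0328

Stoichiometric O₂ = 0.5 × 69.7 = 34.85 kmol; O₂ fed = 34.85 × 1.147 = 39.97 kmol.
N₂ fed = 39.97 × 79/21 = 150.4 kmol.
Fuel reacted = 0.933 × 69.7 → ξ = 65.03 kmol.
Outlet (n = n₀ + ν ξ):
  CO: 69.7 − 1(65.03) = 4.67
  O₂: 39.97 − 0.5(65.03) = 7.458
  N₂: 150.4 (inert)
  CO₂: 0 + 1(65.03) = 65.03
Total out = 227.5 kmol; y_O₂ = 7.458 / 227.5 = 0.03278.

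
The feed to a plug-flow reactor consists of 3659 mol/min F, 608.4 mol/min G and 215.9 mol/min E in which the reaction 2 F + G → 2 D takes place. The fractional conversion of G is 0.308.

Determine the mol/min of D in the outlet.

G reacted = 0.308 × 608.4 = 187.4 mol/min; ν_G = −1, so ξ = 187.4/1 = 187.4 mol/min.
Outlet amounts (n = n₀ + ν ξ):
  F: 3659 − 2(187.4) = 3284
  G: 608.4 − 1(187.4) = 421
  D: 0 + 2(187.4) = 374.8
  E: 215.9 (inert)

375 mol/min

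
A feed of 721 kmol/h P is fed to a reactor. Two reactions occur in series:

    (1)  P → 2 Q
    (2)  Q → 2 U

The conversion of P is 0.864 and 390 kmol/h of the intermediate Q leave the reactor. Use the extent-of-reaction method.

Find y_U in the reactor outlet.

Conversion of P: P consumed = 1ξ₁ = 0.864 × 721 → ξ₁ = 622.9 kmol/h.
Q balance: n_Q = 0 + 2ξ₁ − 1ξ₂ = 390 → ξ₂ = (2·622.9 − 390)/1 = 855.9 kmol/h.
Outlet amounts (n = n₀ + Σ ν·ξ):
  P: 721 − 1(622.9) = 98.06
  Q: 0 + 2(622.9) − 1(855.9) = 390
  U: 0 + 2(855.9) = 1712
Total out = 2200 kmol/h; y_U = 1712 / 2200 = 0.7781.

0.778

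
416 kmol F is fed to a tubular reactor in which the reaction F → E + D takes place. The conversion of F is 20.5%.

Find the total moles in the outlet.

501 kmol

F reacted = 0.205 × 416 = 85.28 kmol; ν_F = −1, so ξ = 85.28/1 = 85.28 kmol.
Outlet amounts (n = n₀ + ν ξ):
  F: 416 − 1(85.28) = 330.7
  E: 0 + 1(85.28) = 85.28
  D: 0 + 1(85.28) = 85.28
Total out = 330.7 + 85.28 + 85.28 = 501.3 kmol.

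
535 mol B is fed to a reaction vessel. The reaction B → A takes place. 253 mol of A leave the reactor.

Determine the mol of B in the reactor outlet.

For A: n = n₀ + 1ξ → 253 = 0 + 1ξ, giving ξ = 253 mol.
Outlet amounts (n = n₀ + ν ξ):
  B: 535 − 1(253) = 282
  A: 0 + 1(253) = 253

282 mol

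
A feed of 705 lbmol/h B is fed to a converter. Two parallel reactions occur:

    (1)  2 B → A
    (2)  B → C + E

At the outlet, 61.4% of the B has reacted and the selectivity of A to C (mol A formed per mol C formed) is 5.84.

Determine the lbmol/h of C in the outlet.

34.1 lbmol/h

Conversion of B: B consumed = 0.614 × 705 = 432.9 lbmol/h = 2ξ₁ + 1ξ₂.
Selectivity: 1ξ₁ / (1ξ₂) = 5.84 → ξ₁ = 5.84 ξ₂.
Substitute: (2·5.84 + 1) ξ₂ = 432.9 → ξ₂ = 34.14 lbmol/h, ξ₁ = 199.4 lbmol/h.
Outlet amounts (n = n₀ + Σ ν·ξ):
  B: 705 − 2(199.4) − 1(34.14) = 272.1
  A: 0 + 1(199.4) = 199.4
  C: 0 + 1(34.14) = 34.14
  E: 0 + 1(34.14) = 34.14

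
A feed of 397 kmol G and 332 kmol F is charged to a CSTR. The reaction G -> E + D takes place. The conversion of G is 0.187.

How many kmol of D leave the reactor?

74.2 kmol

G reacted = 0.187 × 397 = 74.24 kmol; ν_G = −1, so ξ = 74.24/1 = 74.24 kmol.
Outlet amounts (n = n₀ + ν ξ):
  G: 397 − 1(74.24) = 322.8
  E: 0 + 1(74.24) = 74.24
  D: 0 + 1(74.24) = 74.24
  F: 332 (inert)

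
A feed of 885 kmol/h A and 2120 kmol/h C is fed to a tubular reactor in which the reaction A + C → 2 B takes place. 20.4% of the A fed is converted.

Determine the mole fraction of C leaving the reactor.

0.645

A reacted = 0.204 × 885 = 180.5 kmol/h; ν_A = −1, so ξ = 180.5/1 = 180.5 kmol/h.
Outlet amounts (n = n₀ + ν ξ):
  A: 885 − 1(180.5) = 704.5
  C: 2120 − 1(180.5) = 1939
  B: 0 + 2(180.5) = 361.1
Total out = 3005 kmol/h; y_C = 1939 / 3005 = 0.6454.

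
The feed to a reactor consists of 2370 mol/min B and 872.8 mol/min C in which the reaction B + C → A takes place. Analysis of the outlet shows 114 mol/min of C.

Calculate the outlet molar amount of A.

For C: n = n₀ − 1ξ → 114 = 872.8 − 1ξ, giving ξ = 758.8 mol/min.
Outlet amounts (n = n₀ + ν ξ):
  B: 2370 − 1(758.8) = 1611
  C: 872.8 − 1(758.8) = 114
  A: 0 + 1(758.8) = 758.8

759 mol/min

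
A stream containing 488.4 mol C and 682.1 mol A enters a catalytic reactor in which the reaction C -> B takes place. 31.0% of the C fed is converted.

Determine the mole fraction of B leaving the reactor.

0.129

C reacted = 0.31 × 488.4 = 151.4 mol; ν_C = −1, so ξ = 151.4/1 = 151.4 mol.
Outlet amounts (n = n₀ + ν ξ):
  C: 488.4 − 1(151.4) = 337
  B: 0 + 1(151.4) = 151.4
  A: 682.1 (inert)
Total out = 1170 mol; y_B = 151.4 / 1170 = 0.1293.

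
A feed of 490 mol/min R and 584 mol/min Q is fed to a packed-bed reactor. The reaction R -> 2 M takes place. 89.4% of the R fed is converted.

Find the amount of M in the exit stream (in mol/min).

876 mol/min

R reacted = 0.894 × 490 = 438.1 mol/min; ν_R = −1, so ξ = 438.1/1 = 438.1 mol/min.
Outlet amounts (n = n₀ + ν ξ):
  R: 490 − 1(438.1) = 51.94
  M: 0 + 2(438.1) = 876.1
  Q: 584 (inert)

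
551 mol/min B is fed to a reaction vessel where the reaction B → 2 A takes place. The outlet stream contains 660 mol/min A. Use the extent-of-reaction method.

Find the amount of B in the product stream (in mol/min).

For A: n = n₀ + 2ξ → 660 = 0 + 2ξ, giving ξ = 330 mol/min.
Outlet amounts (n = n₀ + ν ξ):
  B: 551 − 1(330) = 221
  A: 0 + 2(330) = 660

221 mol/min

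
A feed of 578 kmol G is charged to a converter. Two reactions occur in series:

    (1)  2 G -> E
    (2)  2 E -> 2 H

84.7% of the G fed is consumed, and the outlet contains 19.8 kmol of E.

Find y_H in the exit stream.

Conversion of G: G consumed = 2ξ₁ = 0.847 × 578 → ξ₁ = 244.8 kmol.
E balance: n_E = 0 + 1ξ₁ − 2ξ₂ = 19.8 → ξ₂ = (1·244.8 − 19.8)/2 = 112.5 kmol.
Outlet amounts (n = n₀ + Σ ν·ξ):
  G: 578 − 2(244.8) = 88.43
  E: 0 + 1(244.8) − 2(112.5) = 19.8
  H: 0 + 2(112.5) = 225
Total out = 333.2 kmol; y_H = 225 / 333.2 = 0.6752.

0.675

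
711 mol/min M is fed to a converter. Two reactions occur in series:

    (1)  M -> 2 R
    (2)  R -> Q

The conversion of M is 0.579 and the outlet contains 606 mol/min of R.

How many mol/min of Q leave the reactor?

217 mol/min

Conversion of M: M consumed = 1ξ₁ = 0.579 × 711 → ξ₁ = 411.7 mol/min.
R balance: n_R = 0 + 2ξ₁ − 1ξ₂ = 606 → ξ₂ = (2·411.7 − 606)/1 = 217.3 mol/min.
Outlet amounts (n = n₀ + Σ ν·ξ):
  M: 711 − 1(411.7) = 299.3
  R: 0 + 2(411.7) − 1(217.3) = 606
  Q: 0 + 1(217.3) = 217.3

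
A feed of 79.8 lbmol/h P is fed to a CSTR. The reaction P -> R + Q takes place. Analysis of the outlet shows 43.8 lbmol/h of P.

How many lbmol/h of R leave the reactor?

For P: n = n₀ − 1ξ → 43.8 = 79.8 − 1ξ, giving ξ = 36 lbmol/h.
Outlet amounts (n = n₀ + ν ξ):
  P: 79.8 − 1(36) = 43.8
  R: 0 + 1(36) = 36
  Q: 0 + 1(36) = 36

36 lbmol/h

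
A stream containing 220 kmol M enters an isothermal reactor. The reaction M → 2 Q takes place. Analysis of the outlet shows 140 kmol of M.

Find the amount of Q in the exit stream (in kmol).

For M: n = n₀ − 1ξ → 140 = 220 − 1ξ, giving ξ = 80 kmol.
Outlet amounts (n = n₀ + ν ξ):
  M: 220 − 1(80) = 140
  Q: 0 + 2(80) = 160

160 kmol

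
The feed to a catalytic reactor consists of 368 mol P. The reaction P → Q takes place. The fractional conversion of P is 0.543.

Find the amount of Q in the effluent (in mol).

P reacted = 0.543 × 368 = 199.8 mol; ν_P = −1, so ξ = 199.8/1 = 199.8 mol.
Outlet amounts (n = n₀ + ν ξ):
  P: 368 − 1(199.8) = 168.2
  Q: 0 + 1(199.8) = 199.8

200 mol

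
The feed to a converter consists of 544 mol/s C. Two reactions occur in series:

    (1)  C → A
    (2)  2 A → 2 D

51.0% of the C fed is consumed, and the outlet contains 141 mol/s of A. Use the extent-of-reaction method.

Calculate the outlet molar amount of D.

136 mol/s

Conversion of C: C consumed = 1ξ₁ = 0.51 × 544 → ξ₁ = 277.4 mol/s.
A balance: n_A = 0 + 1ξ₁ − 2ξ₂ = 141 → ξ₂ = (1·277.4 − 141)/2 = 68.22 mol/s.
Outlet amounts (n = n₀ + Σ ν·ξ):
  C: 544 − 1(277.4) = 266.6
  A: 0 + 1(277.4) − 2(68.22) = 141
  D: 0 + 2(68.22) = 136.4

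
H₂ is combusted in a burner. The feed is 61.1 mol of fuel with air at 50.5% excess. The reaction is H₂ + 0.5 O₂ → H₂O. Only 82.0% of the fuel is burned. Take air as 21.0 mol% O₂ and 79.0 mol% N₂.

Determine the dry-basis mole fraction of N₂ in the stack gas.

0.844

Stoichiometric O₂ = 0.5 × 61.1 = 30.55 mol; O₂ fed = 30.55 × 1.505 = 45.98 mol.
N₂ fed = 45.98 × 79/21 = 173 mol.
Fuel reacted = 0.82 × 61.1 → ξ = 50.1 mol.
Outlet (n = n₀ + ν ξ):
  H₂: 61.1 − 1(50.1) = 11
  O₂: 45.98 − 0.5(50.1) = 20.93
  N₂: 173 (inert)
  H₂O: 0 + 1(50.1) = 50.1
Dry total = 204.9 mol; y_N₂ (dry) = 173 / 204.9 = 0.8442.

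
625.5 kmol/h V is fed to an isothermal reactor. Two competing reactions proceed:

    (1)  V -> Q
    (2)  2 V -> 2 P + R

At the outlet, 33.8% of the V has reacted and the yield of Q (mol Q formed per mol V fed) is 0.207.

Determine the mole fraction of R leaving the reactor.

Yield of Q: 1ξ₁ / 625.5 = 0.207 → ξ₁ = 129.5 kmol/h.
Conversion of V: 1ξ₁ + 2ξ₂ = 0.338 × 625.5 = 211.4 → ξ₂ = 40.97 kmol/h.
Outlet amounts (n = n₀ + Σ ν·ξ):
  V: 625.5 − 1(129.5) − 2(40.97) = 414.1
  Q: 0 + 1(129.5) = 129.5
  P: 0 + 2(40.97) = 81.94
  R: 0 + 1(40.97) = 40.97
Total out = 666.5 kmol/h; y_R = 40.97 / 666.5 = 0.06147.

0.0615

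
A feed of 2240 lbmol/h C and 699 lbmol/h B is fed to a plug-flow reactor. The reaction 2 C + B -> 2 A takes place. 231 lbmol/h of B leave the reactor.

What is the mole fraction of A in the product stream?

0.379

For B: n = n₀ − 1ξ → 231 = 699 − 1ξ, giving ξ = 468 lbmol/h.
Outlet amounts (n = n₀ + ν ξ):
  C: 2240 − 2(468) = 1304
  B: 699 − 1(468) = 231
  A: 0 + 2(468) = 936
Total out = 2471 lbmol/h; y_A = 936 / 2471 = 0.3788.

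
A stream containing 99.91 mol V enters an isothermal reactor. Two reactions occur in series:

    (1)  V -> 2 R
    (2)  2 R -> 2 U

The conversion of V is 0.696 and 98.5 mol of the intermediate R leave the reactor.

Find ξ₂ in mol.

ξ₂ = 20.3 mol

Conversion of V: V consumed = 1ξ₁ = 0.696 × 99.91 → ξ₁ = 69.54 mol.
R balance: n_R = 0 + 2ξ₁ − 2ξ₂ = 98.5 → ξ₂ = (2·69.54 − 98.5)/2 = 20.29 mol.
Outlet amounts (n = n₀ + Σ ν·ξ):
  V: 99.91 − 1(69.54) = 30.37
  R: 0 + 2(69.54) − 2(20.29) = 98.5
  U: 0 + 2(20.29) = 40.57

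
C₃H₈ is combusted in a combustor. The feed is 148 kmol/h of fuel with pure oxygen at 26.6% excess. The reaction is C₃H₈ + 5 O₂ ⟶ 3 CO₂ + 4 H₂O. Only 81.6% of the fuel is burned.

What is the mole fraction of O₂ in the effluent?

Stoichiometric O₂ = 5 × 148 = 740 kmol/h; O₂ fed = 740 × 1.266 = 936.8 kmol/h.
Fuel reacted = 0.816 × 148 → ξ = 120.8 kmol/h.
Outlet (n = n₀ + ν ξ):
  C₃H₈: 148 − 1(120.8) = 27.23
  O₂: 936.8 − 5(120.8) = 333
  CO₂: 0 + 3(120.8) = 362.3
  H₂O: 0 + 4(120.8) = 483.1
Total out = 1206 kmol/h; y_O₂ = 333 / 1206 = 0.2762.

0.276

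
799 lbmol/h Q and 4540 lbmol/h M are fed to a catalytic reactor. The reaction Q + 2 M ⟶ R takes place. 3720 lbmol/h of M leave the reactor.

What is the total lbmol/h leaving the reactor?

For M: n = n₀ − 2ξ → 3720 = 4540 − 2ξ, giving ξ = 410 lbmol/h.
Outlet amounts (n = n₀ + ν ξ):
  Q: 799 − 1(410) = 389
  M: 4540 − 2(410) = 3720
  R: 0 + 1(410) = 410
Total out = 389 + 3720 + 410 = 4519 lbmol/h.

4520 lbmol/h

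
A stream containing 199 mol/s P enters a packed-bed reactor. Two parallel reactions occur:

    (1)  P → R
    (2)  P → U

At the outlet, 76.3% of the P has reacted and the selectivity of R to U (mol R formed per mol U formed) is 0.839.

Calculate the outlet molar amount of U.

Conversion of P: P consumed = 0.763 × 199 = 151.8 mol/s = 1ξ₁ + 1ξ₂.
Selectivity: 1ξ₁ / (1ξ₂) = 0.839 → ξ₁ = 0.839 ξ₂.
Substitute: (1·0.839 + 1) ξ₂ = 151.8 → ξ₂ = 82.56 mol/s, ξ₁ = 69.27 mol/s.
Outlet amounts (n = n₀ + Σ ν·ξ):
  P: 199 − 1(69.27) − 1(82.56) = 47.16
  R: 0 + 1(69.27) = 69.27
  U: 0 + 1(82.56) = 82.56

82.6 mol/s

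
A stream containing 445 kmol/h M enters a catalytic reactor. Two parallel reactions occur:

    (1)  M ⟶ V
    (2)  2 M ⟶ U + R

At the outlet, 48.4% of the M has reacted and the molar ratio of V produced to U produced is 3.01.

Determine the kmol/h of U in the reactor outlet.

Conversion of M: M consumed = 0.484 × 445 = 215.4 kmol/h = 1ξ₁ + 2ξ₂.
Selectivity: 1ξ₁ / (1ξ₂) = 3.01 → ξ₁ = 3.01 ξ₂.
Substitute: (1·3.01 + 2) ξ₂ = 215.4 → ξ₂ = 42.99 kmol/h, ξ₁ = 129.4 kmol/h.
Outlet amounts (n = n₀ + Σ ν·ξ):
  M: 445 − 1(129.4) − 2(42.99) = 229.6
  V: 0 + 1(129.4) = 129.4
  U: 0 + 1(42.99) = 42.99
  R: 0 + 1(42.99) = 42.99

43 kmol/h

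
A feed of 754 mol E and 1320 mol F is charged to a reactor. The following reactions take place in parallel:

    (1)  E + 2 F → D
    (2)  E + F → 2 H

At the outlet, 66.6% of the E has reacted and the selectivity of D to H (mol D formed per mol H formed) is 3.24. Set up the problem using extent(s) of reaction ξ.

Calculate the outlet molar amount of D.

Conversion of E: E consumed = 0.666 × 754 = 502.2 mol = 1ξ₁ + 1ξ₂.
Selectivity: 1ξ₁ / (2ξ₂) = 3.24 → ξ₁ = 6.48 ξ₂.
Substitute: (1·6.48 + 1) ξ₂ = 502.2 → ξ₂ = 67.13 mol, ξ₁ = 435 mol.
Outlet amounts (n = n₀ + Σ ν·ξ):
  E: 754 − 1(435) − 1(67.13) = 251.8
  F: 1320 − 2(435) − 1(67.13) = 382.8
  D: 0 + 1(435) = 435
  H: 0 + 2(67.13) = 134.3

435 mol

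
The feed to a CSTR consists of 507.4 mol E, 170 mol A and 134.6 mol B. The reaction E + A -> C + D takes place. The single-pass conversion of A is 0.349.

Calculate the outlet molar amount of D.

A reacted = 0.349 × 170 = 59.33 mol; ν_A = −1, so ξ = 59.33/1 = 59.33 mol.
Outlet amounts (n = n₀ + ν ξ):
  E: 507.4 − 1(59.33) = 448.1
  A: 170 − 1(59.33) = 110.7
  C: 0 + 1(59.33) = 59.33
  D: 0 + 1(59.33) = 59.33
  B: 134.6 (inert)

59.3 mol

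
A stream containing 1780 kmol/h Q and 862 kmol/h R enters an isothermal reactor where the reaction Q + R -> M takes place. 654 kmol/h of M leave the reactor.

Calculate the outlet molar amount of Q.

1130 kmol/h

For M: n = n₀ + 1ξ → 654 = 0 + 1ξ, giving ξ = 654 kmol/h.
Outlet amounts (n = n₀ + ν ξ):
  Q: 1780 − 1(654) = 1126
  R: 862 − 1(654) = 208
  M: 0 + 1(654) = 654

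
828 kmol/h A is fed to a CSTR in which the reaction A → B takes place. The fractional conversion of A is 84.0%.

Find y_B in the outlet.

0.84

A reacted = 0.84 × 828 = 695.5 kmol/h; ν_A = −1, so ξ = 695.5/1 = 695.5 kmol/h.
Outlet amounts (n = n₀ + ν ξ):
  A: 828 − 1(695.5) = 132.5
  B: 0 + 1(695.5) = 695.5
Total out = 828 kmol/h; y_B = 695.5 / 828 = 0.84.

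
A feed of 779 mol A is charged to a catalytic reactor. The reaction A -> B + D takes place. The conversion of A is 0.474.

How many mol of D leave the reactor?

369 mol

A reacted = 0.474 × 779 = 369.2 mol; ν_A = −1, so ξ = 369.2/1 = 369.2 mol.
Outlet amounts (n = n₀ + ν ξ):
  A: 779 − 1(369.2) = 409.8
  B: 0 + 1(369.2) = 369.2
  D: 0 + 1(369.2) = 369.2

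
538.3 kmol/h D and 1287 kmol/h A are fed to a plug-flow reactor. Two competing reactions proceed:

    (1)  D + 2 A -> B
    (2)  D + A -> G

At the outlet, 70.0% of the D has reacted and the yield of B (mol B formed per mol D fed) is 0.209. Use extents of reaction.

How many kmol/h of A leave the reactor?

798 kmol/h

Yield of B: 1ξ₁ / 538.3 = 0.209 → ξ₁ = 112.5 kmol/h.
Conversion of D: 1ξ₁ + 1ξ₂ = 0.7 × 538.3 = 376.8 → ξ₂ = 264.3 kmol/h.
Outlet amounts (n = n₀ + Σ ν·ξ):
  D: 538.3 − 1(112.5) − 1(264.3) = 161.5
  A: 1287 − 2(112.5) − 1(264.3) = 797.7
  B: 0 + 1(112.5) = 112.5
  G: 0 + 1(264.3) = 264.3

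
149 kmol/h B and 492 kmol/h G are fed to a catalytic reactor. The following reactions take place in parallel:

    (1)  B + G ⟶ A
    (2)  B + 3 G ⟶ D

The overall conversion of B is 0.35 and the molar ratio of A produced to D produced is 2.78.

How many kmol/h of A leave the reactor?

Conversion of B: B consumed = 0.35 × 149 = 52.15 kmol/h = 1ξ₁ + 1ξ₂.
Selectivity: 1ξ₁ / (1ξ₂) = 2.78 → ξ₁ = 2.78 ξ₂.
Substitute: (1·2.78 + 1) ξ₂ = 52.15 → ξ₂ = 13.8 kmol/h, ξ₁ = 38.35 kmol/h.
Outlet amounts (n = n₀ + Σ ν·ξ):
  B: 149 − 1(38.35) − 1(13.8) = 96.85
  G: 492 − 1(38.35) − 3(13.8) = 412.3
  A: 0 + 1(38.35) = 38.35
  D: 0 + 1(13.8) = 13.8

38.4 kmol/h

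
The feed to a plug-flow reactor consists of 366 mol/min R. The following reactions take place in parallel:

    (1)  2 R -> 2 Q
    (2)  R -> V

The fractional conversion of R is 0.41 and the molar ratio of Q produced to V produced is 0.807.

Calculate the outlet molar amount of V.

Conversion of R: R consumed = 0.41 × 366 = 150.1 mol/min = 2ξ₁ + 1ξ₂.
Selectivity: 2ξ₁ / (1ξ₂) = 0.807 → ξ₁ = 0.4035 ξ₂.
Substitute: (2·0.4035 + 1) ξ₂ = 150.1 → ξ₂ = 83.04 mol/min, ξ₁ = 33.51 mol/min.
Outlet amounts (n = n₀ + Σ ν·ξ):
  R: 366 − 2(33.51) − 1(83.04) = 215.9
  Q: 0 + 2(33.51) = 67.02
  V: 0 + 1(83.04) = 83.04

83 mol/min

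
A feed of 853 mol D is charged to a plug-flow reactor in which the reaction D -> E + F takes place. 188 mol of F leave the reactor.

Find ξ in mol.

ξ = 188 mol

For F: n = n₀ + 1ξ → 188 = 0 + 1ξ, giving ξ = 188 mol.
Outlet amounts (n = n₀ + ν ξ):
  D: 853 − 1(188) = 665
  E: 0 + 1(188) = 188
  F: 0 + 1(188) = 188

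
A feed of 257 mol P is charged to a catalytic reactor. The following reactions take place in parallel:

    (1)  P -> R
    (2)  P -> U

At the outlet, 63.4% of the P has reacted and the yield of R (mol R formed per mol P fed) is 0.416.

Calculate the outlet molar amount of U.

Yield of R: 1ξ₁ / 257 = 0.416 → ξ₁ = 106.9 mol.
Conversion of P: 1ξ₁ + 1ξ₂ = 0.634 × 257 = 162.9 → ξ₂ = 56.03 mol.
Outlet amounts (n = n₀ + Σ ν·ξ):
  P: 257 − 1(106.9) − 1(56.03) = 94.06
  R: 0 + 1(106.9) = 106.9
  U: 0 + 1(56.03) = 56.03

56 mol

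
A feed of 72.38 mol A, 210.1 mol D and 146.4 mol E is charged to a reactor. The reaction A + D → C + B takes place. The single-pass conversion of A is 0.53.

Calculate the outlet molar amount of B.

A reacted = 0.53 × 72.38 = 38.36 mol; ν_A = −1, so ξ = 38.36/1 = 38.36 mol.
Outlet amounts (n = n₀ + ν ξ):
  A: 72.38 − 1(38.36) = 34.02
  D: 210.1 − 1(38.36) = 171.7
  C: 0 + 1(38.36) = 38.36
  B: 0 + 1(38.36) = 38.36
  E: 146.4 (inert)

38.4 mol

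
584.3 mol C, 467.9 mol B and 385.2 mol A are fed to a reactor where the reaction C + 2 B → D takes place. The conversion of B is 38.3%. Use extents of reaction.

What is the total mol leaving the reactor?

1260 mol

B reacted = 0.383 × 467.9 = 179.2 mol; ν_B = −2, so ξ = 179.2/2 = 89.6 mol.
Outlet amounts (n = n₀ + ν ξ):
  C: 584.3 − 1(89.6) = 494.7
  B: 467.9 − 2(89.6) = 288.7
  D: 0 + 1(89.6) = 89.6
  A: 385.2 (inert)
Total out = 494.7 + 288.7 + 89.6 + 385.2 = 1258 mol.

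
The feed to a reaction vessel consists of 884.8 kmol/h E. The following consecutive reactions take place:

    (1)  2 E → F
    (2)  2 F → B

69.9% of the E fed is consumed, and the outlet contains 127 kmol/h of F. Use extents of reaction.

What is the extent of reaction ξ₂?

ξ₂ = 91.1 kmol/h

Conversion of E: E consumed = 2ξ₁ = 0.699 × 884.8 → ξ₁ = 309.2 kmol/h.
F balance: n_F = 0 + 1ξ₁ − 2ξ₂ = 127 → ξ₂ = (1·309.2 − 127)/2 = 91.12 kmol/h.
Outlet amounts (n = n₀ + Σ ν·ξ):
  E: 884.8 − 2(309.2) = 266.3
  F: 0 + 1(309.2) − 2(91.12) = 127
  B: 0 + 1(91.12) = 91.12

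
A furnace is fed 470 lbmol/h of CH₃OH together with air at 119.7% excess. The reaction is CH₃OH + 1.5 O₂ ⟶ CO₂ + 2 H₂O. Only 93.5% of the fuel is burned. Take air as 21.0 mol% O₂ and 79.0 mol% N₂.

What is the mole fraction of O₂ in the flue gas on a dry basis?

Stoichiometric O₂ = 1.5 × 470 = 705 lbmol/h; O₂ fed = 705 × 2.197 = 1549 lbmol/h.
N₂ fed = 1549 × 79/21 = 5827 lbmol/h.
Fuel reacted = 0.935 × 470 → ξ = 439.5 lbmol/h.
Outlet (n = n₀ + ν ξ):
  CH₃OH: 470 − 1(439.5) = 30.55
  O₂: 1549 − 1.5(439.5) = 889.7
  N₂: 5827 (inert)
  CO₂: 0 + 1(439.5) = 439.5
  H₂O: 0 + 2(439.5) = 878.9
Dry total = 7186 lbmol/h; y_O₂ (dry) = 889.7 / 7186 = 0.1238.

0.124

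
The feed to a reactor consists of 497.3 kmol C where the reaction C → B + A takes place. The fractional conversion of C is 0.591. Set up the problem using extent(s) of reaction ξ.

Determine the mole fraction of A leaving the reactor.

C reacted = 0.591 × 497.3 = 293.9 kmol; ν_C = −1, so ξ = 293.9/1 = 293.9 kmol.
Outlet amounts (n = n₀ + ν ξ):
  C: 497.3 − 1(293.9) = 203.4
  B: 0 + 1(293.9) = 293.9
  A: 0 + 1(293.9) = 293.9
Total out = 791.2 kmol; y_A = 293.9 / 791.2 = 0.3715.

0.371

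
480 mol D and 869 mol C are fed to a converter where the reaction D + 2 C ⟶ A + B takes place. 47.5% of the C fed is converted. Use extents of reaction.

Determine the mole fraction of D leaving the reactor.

C reacted = 0.475 × 869 = 412.8 mol; ν_C = −2, so ξ = 412.8/2 = 206.4 mol.
Outlet amounts (n = n₀ + ν ξ):
  D: 480 − 1(206.4) = 273.6
  C: 869 − 2(206.4) = 456.2
  A: 0 + 1(206.4) = 206.4
  B: 0 + 1(206.4) = 206.4
Total out = 1143 mol; y_D = 273.6 / 1143 = 0.2395.

0.239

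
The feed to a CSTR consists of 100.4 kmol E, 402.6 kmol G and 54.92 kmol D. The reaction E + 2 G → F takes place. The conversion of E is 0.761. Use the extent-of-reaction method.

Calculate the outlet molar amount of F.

76.4 kmol

E reacted = 0.761 × 100.4 = 76.4 kmol; ν_E = −1, so ξ = 76.4/1 = 76.4 kmol.
Outlet amounts (n = n₀ + ν ξ):
  E: 100.4 − 1(76.4) = 24
  G: 402.6 − 2(76.4) = 249.8
  F: 0 + 1(76.4) = 76.4
  D: 54.92 (inert)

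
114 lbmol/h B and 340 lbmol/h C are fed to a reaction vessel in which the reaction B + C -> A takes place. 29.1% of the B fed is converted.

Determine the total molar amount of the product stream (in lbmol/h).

B reacted = 0.291 × 114 = 33.17 lbmol/h; ν_B = −1, so ξ = 33.17/1 = 33.17 lbmol/h.
Outlet amounts (n = n₀ + ν ξ):
  B: 114 − 1(33.17) = 80.83
  C: 340 − 1(33.17) = 306.8
  A: 0 + 1(33.17) = 33.17
Total out = 80.83 + 306.8 + 33.17 = 420.8 lbmol/h.

421 lbmol/h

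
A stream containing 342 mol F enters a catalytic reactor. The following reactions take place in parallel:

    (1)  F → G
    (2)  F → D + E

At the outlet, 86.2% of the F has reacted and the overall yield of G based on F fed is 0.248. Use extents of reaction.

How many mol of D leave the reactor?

210 mol

Yield of G: 1ξ₁ / 342 = 0.248 → ξ₁ = 84.82 mol.
Conversion of F: 1ξ₁ + 1ξ₂ = 0.862 × 342 = 294.8 → ξ₂ = 210 mol.
Outlet amounts (n = n₀ + Σ ν·ξ):
  F: 342 − 1(84.82) − 1(210) = 47.2
  G: 0 + 1(84.82) = 84.82
  D: 0 + 1(210) = 210
  E: 0 + 1(210) = 210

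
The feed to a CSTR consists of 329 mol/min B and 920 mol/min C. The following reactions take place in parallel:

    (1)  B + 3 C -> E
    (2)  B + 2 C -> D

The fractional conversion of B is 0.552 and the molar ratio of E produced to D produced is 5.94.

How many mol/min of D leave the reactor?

Conversion of B: B consumed = 0.552 × 329 = 181.6 mol/min = 1ξ₁ + 1ξ₂.
Selectivity: 1ξ₁ / (1ξ₂) = 5.94 → ξ₁ = 5.94 ξ₂.
Substitute: (1·5.94 + 1) ξ₂ = 181.6 → ξ₂ = 26.17 mol/min, ξ₁ = 155.4 mol/min.
Outlet amounts (n = n₀ + Σ ν·ξ):
  B: 329 − 1(155.4) − 1(26.17) = 147.4
  C: 920 − 3(155.4) − 2(26.17) = 401.3
  E: 0 + 1(155.4) = 155.4
  D: 0 + 1(26.17) = 26.17

26.2 mol/min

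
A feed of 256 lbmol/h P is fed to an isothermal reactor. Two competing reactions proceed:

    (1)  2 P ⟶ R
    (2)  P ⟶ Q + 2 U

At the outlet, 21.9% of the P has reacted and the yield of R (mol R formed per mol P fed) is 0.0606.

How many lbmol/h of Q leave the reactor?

25 lbmol/h

Yield of R: 1ξ₁ / 256 = 0.0606 → ξ₁ = 15.51 lbmol/h.
Conversion of P: 2ξ₁ + 1ξ₂ = 0.219 × 256 = 56.06 → ξ₂ = 25.04 lbmol/h.
Outlet amounts (n = n₀ + Σ ν·ξ):
  P: 256 − 2(15.51) − 1(25.04) = 199.9
  R: 0 + 1(15.51) = 15.51
  Q: 0 + 1(25.04) = 25.04
  U: 0 + 2(25.04) = 50.07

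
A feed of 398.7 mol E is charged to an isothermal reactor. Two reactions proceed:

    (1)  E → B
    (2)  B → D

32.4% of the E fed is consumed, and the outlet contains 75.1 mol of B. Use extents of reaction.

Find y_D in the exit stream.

0.136

Conversion of E: E consumed = 1ξ₁ = 0.324 × 398.7 → ξ₁ = 129.2 mol.
B balance: n_B = 0 + 1ξ₁ − 1ξ₂ = 75.1 → ξ₂ = (1·129.2 − 75.1)/1 = 54.08 mol.
Outlet amounts (n = n₀ + Σ ν·ξ):
  E: 398.7 − 1(129.2) = 269.5
  B: 0 + 1(129.2) − 1(54.08) = 75.1
  D: 0 + 1(54.08) = 54.08
Total out = 398.7 mol; y_D = 54.08 / 398.7 = 0.1356.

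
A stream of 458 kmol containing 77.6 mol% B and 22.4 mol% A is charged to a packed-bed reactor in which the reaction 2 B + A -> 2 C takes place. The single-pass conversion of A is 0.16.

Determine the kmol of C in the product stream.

32.8 kmol

A reacted = 0.16 × 102.6 = 16.41 kmol; ν_A = −1, so ξ = 16.41/1 = 16.41 kmol.
Outlet amounts (n = n₀ + ν ξ):
  B: 355.4 − 2(16.41) = 322.6
  A: 102.6 − 1(16.41) = 86.18
  C: 0 + 2(16.41) = 32.83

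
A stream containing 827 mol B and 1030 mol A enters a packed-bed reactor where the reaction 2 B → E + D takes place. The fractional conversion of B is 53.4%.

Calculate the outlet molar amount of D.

B reacted = 0.534 × 827 = 441.6 mol; ν_B = −2, so ξ = 441.6/2 = 220.8 mol.
Outlet amounts (n = n₀ + ν ξ):
  B: 827 − 2(220.8) = 385.4
  E: 0 + 1(220.8) = 220.8
  D: 0 + 1(220.8) = 220.8
  A: 1030 (inert)

221 mol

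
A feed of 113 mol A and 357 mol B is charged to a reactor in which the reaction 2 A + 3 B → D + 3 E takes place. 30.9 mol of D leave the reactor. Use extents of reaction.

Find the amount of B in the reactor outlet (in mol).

For D: n = n₀ + 1ξ → 30.9 = 0 + 1ξ, giving ξ = 30.9 mol.
Outlet amounts (n = n₀ + ν ξ):
  A: 113 − 2(30.9) = 51.2
  B: 357 − 3(30.9) = 264.3
  D: 0 + 1(30.9) = 30.9
  E: 0 + 3(30.9) = 92.7

264 mol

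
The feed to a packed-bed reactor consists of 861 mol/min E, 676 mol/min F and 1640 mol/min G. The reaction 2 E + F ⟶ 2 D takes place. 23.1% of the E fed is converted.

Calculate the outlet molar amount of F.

E reacted = 0.231 × 861 = 198.9 mol/min; ν_E = −2, so ξ = 198.9/2 = 99.45 mol/min.
Outlet amounts (n = n₀ + ν ξ):
  E: 861 − 2(99.45) = 662.1
  F: 676 − 1(99.45) = 576.6
  D: 0 + 2(99.45) = 198.9
  G: 1640 (inert)

577 mol/min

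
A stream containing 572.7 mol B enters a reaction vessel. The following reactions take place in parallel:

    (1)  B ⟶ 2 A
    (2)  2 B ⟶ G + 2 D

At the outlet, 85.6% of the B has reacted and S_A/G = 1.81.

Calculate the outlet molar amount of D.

Conversion of B: B consumed = 0.856 × 572.7 = 490.2 mol = 1ξ₁ + 2ξ₂.
Selectivity: 2ξ₁ / (1ξ₂) = 1.81 → ξ₁ = 0.905 ξ₂.
Substitute: (1·0.905 + 2) ξ₂ = 490.2 → ξ₂ = 168.8 mol, ξ₁ = 152.7 mol.
Outlet amounts (n = n₀ + Σ ν·ξ):
  B: 572.7 − 1(152.7) − 2(168.8) = 82.47
  A: 0 + 2(152.7) = 305.4
  G: 0 + 1(168.8) = 168.8
  D: 0 + 2(168.8) = 337.5

338 mol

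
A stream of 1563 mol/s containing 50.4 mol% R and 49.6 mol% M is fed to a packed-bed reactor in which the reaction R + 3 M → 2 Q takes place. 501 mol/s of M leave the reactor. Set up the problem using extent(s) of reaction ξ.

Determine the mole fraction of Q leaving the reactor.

0.132

For M: n = n₀ − 3ξ → 501 = 775.2 − 3ξ, giving ξ = 91.42 mol/s.
Outlet amounts (n = n₀ + ν ξ):
  R: 787.8 − 1(91.42) = 696.3
  M: 775.2 − 3(91.42) = 501
  Q: 0 + 2(91.42) = 182.8
Total out = 1380 mol/s; y_Q = 182.8 / 1380 = 0.1325.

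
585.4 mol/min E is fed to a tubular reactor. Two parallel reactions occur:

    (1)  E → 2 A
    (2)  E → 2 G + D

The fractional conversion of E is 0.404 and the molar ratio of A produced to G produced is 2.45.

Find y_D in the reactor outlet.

Conversion of E: E consumed = 0.404 × 585.4 = 236.5 mol/min = 1ξ₁ + 1ξ₂.
Selectivity: 2ξ₁ / (2ξ₂) = 2.45 → ξ₁ = 2.45 ξ₂.
Substitute: (1·2.45 + 1) ξ₂ = 236.5 → ξ₂ = 68.55 mol/min, ξ₁ = 168 mol/min.
Outlet amounts (n = n₀ + Σ ν·ξ):
  E: 585.4 − 1(168) − 1(68.55) = 348.9
  A: 0 + 2(168) = 335.9
  G: 0 + 2(68.55) = 137.1
  D: 0 + 1(68.55) = 68.55
Total out = 890.5 mol/min; y_D = 68.55 / 890.5 = 0.07698.

0.077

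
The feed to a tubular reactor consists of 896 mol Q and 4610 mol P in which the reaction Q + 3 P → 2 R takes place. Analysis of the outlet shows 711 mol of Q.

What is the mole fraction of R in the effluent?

For Q: n = n₀ − 1ξ → 711 = 896 − 1ξ, giving ξ = 185 mol.
Outlet amounts (n = n₀ + ν ξ):
  Q: 896 − 1(185) = 711
  P: 4610 − 3(185) = 4055
  R: 0 + 2(185) = 370
Total out = 5136 mol; y_R = 370 / 5136 = 0.07204.

0.072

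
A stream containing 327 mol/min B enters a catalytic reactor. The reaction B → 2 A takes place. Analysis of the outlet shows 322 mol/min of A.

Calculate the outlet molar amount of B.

For A: n = n₀ + 2ξ → 322 = 0 + 2ξ, giving ξ = 161 mol/min.
Outlet amounts (n = n₀ + ν ξ):
  B: 327 − 1(161) = 166
  A: 0 + 2(161) = 322

166 mol/min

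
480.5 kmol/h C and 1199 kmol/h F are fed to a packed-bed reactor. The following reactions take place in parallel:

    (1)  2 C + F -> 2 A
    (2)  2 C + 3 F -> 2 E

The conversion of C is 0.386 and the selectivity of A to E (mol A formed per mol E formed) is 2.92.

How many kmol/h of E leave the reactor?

47.3 kmol/h

Conversion of C: C consumed = 0.386 × 480.5 = 185.5 kmol/h = 2ξ₁ + 2ξ₂.
Selectivity: 2ξ₁ / (2ξ₂) = 2.92 → ξ₁ = 2.92 ξ₂.
Substitute: (2·2.92 + 2) ξ₂ = 185.5 → ξ₂ = 23.66 kmol/h, ξ₁ = 69.08 kmol/h.
Outlet amounts (n = n₀ + Σ ν·ξ):
  C: 480.5 − 2(69.08) − 2(23.66) = 295
  F: 1199 − 1(69.08) − 3(23.66) = 1059
  A: 0 + 2(69.08) = 138.2
  E: 0 + 2(23.66) = 47.31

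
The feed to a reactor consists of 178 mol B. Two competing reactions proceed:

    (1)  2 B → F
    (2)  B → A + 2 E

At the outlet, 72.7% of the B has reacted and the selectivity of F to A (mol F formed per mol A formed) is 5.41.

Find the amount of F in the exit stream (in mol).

Conversion of B: B consumed = 0.727 × 178 = 129.4 mol = 2ξ₁ + 1ξ₂.
Selectivity: 1ξ₁ / (1ξ₂) = 5.41 → ξ₁ = 5.41 ξ₂.
Substitute: (2·5.41 + 1) ξ₂ = 129.4 → ξ₂ = 10.95 mol, ξ₁ = 59.23 mol.
Outlet amounts (n = n₀ + Σ ν·ξ):
  B: 178 − 2(59.23) − 1(10.95) = 48.59
  F: 0 + 1(59.23) = 59.23
  A: 0 + 1(10.95) = 10.95
  E: 0 + 2(10.95) = 21.9

59.2 mol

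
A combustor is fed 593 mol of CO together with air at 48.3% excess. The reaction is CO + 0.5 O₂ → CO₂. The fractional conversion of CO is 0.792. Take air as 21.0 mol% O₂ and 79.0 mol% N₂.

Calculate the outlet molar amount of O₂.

205 mol

Stoichiometric O₂ = 0.5 × 593 = 296.5 mol; O₂ fed = 296.5 × 1.483 = 439.7 mol.
N₂ fed = 439.7 × 79/21 = 1654 mol.
Fuel reacted = 0.792 × 593 → ξ = 469.7 mol.
Outlet (n = n₀ + ν ξ):
  CO: 593 − 1(469.7) = 123.3
  O₂: 439.7 − 0.5(469.7) = 204.9
  N₂: 1654 (inert)
  CO₂: 0 + 1(469.7) = 469.7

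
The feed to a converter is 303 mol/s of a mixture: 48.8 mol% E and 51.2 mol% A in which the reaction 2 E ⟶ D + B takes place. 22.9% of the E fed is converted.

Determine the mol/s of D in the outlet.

E reacted = 0.229 × 147.9 = 33.86 mol/s; ν_E = −2, so ξ = 33.86/2 = 16.93 mol/s.
Outlet amounts (n = n₀ + ν ξ):
  E: 147.9 − 2(16.93) = 114
  D: 0 + 1(16.93) = 16.93
  B: 0 + 1(16.93) = 16.93
  A: 155.1 (inert)

16.9 mol/s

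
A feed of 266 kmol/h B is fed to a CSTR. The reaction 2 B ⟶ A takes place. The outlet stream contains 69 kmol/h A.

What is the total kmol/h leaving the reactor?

For A: n = n₀ + 1ξ → 69 = 0 + 1ξ, giving ξ = 69 kmol/h.
Outlet amounts (n = n₀ + ν ξ):
  B: 266 − 2(69) = 128
  A: 0 + 1(69) = 69
Total out = 128 + 69 = 197 kmol/h.

197 kmol/h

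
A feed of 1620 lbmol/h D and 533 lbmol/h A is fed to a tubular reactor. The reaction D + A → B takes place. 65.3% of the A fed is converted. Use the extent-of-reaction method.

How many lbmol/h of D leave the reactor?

1270 lbmol/h

A reacted = 0.653 × 533 = 348 lbmol/h; ν_A = −1, so ξ = 348/1 = 348 lbmol/h.
Outlet amounts (n = n₀ + ν ξ):
  D: 1620 − 1(348) = 1272
  A: 533 − 1(348) = 185
  B: 0 + 1(348) = 348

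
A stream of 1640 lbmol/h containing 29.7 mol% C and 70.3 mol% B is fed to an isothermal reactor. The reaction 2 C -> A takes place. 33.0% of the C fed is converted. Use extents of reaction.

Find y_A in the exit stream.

0.0515

C reacted = 0.33 × 487.1 = 160.7 lbmol/h; ν_C = −2, so ξ = 160.7/2 = 80.37 lbmol/h.
Outlet amounts (n = n₀ + ν ξ):
  C: 487.1 − 2(80.37) = 326.3
  A: 0 + 1(80.37) = 80.37
  B: 1153 (inert)
Total out = 1560 lbmol/h; y_A = 80.37 / 1560 = 0.05153.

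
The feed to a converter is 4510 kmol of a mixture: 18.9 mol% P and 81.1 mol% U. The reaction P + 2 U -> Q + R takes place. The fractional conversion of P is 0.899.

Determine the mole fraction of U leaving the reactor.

P reacted = 0.899 × 852.4 = 766.3 kmol; ν_P = −1, so ξ = 766.3/1 = 766.3 kmol.
Outlet amounts (n = n₀ + ν ξ):
  P: 852.4 − 1(766.3) = 86.09
  U: 3658 − 2(766.3) = 2125
  Q: 0 + 1(766.3) = 766.3
  R: 0 + 1(766.3) = 766.3
Total out = 3744 kmol; y_U = 2125 / 3744 = 0.5676.

0.568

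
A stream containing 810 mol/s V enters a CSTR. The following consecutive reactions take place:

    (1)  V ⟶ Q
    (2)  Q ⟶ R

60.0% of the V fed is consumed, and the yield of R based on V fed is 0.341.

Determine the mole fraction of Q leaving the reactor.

0.259

Conversion of V: V consumed = 1ξ₁ = 0.6 × 810 → ξ₁ = 486 mol/s.
Yield of R: 1ξ₂ / 810 = 0.341 → ξ₂ = 276.2 mol/s.
Outlet amounts (n = n₀ + Σ ν·ξ):
  V: 810 − 1(486) = 324
  Q: 0 + 1(486) − 1(276.2) = 209.8
  R: 0 + 1(276.2) = 276.2
Total out = 810 mol/s; y_Q = 209.8 / 810 = 0.259.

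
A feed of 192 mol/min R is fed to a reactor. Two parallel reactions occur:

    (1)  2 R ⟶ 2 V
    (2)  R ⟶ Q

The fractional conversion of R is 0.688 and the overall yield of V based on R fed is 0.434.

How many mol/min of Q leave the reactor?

48.8 mol/min

Yield of V: 2ξ₁ / 192 = 0.434 → ξ₁ = 41.66 mol/min.
Conversion of R: 2ξ₁ + 1ξ₂ = 0.688 × 192 = 132.1 → ξ₂ = 48.77 mol/min.
Outlet amounts (n = n₀ + Σ ν·ξ):
  R: 192 − 2(41.66) − 1(48.77) = 59.9
  V: 0 + 2(41.66) = 83.33
  Q: 0 + 1(48.77) = 48.77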